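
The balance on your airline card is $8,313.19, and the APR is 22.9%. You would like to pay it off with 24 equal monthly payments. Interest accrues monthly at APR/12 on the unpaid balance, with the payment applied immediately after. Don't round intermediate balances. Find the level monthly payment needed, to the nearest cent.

$434.98

Monthly rate r = 22.9%/12 = 1.90833% = 0.0190833.
Level-payment amortization: P = B₀·r / (1 − (1+r)^(−n)) = 8313.19·0.0190833 / (1 − 1.01908^(−24)).
Denominator 1 − (1+r)^(−24) = 0.364717013.
P = 158.643 / 0.364717013 ≈ 434.98.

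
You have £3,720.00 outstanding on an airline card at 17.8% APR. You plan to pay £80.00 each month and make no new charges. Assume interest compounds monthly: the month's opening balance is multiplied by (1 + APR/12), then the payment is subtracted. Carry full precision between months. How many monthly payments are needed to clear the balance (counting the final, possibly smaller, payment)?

80 payments

Monthly rate r = 17.8%/12 = 1.48333% = 0.0148333.
Recurrence: B ← B·(1+r) − £80.00.
Month 1: interest £55.18; balance after payment £3,695.18.
Month 2: interest £54.81; balance after payment £3,669.99.
Closed form: n = −ln(1 − rB₀/P)/ln(1+r) = −ln(0.31025)/ln(1.01483) ≈ 79.486, so the balance reaches zero during payment 80.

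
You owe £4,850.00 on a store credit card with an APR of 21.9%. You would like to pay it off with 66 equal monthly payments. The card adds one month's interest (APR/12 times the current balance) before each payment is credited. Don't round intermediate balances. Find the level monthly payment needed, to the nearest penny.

Monthly rate r = 21.9%/12 = 1.825% = 0.01825.
Level-payment amortization: P = B₀·r / (1 − (1+r)^(−n)) = 4850.00·0.01825 / (1 − 1.01825^(−66)).
Denominator 1 − (1+r)^(−66) = 0.696884348.
P = 88.5125 / 0.696884348 ≈ 127.01.

£127.01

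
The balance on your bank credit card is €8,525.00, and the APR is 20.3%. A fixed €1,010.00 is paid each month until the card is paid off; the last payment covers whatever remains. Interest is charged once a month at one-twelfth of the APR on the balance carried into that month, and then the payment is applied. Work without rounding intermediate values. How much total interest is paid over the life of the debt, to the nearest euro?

Monthly rate r = 20.3%/12 = 1.69167% = 0.0169167.
Payoff takes n = ⌈−ln(1 − rB₀/P)/ln(1+r)⌉ = ⌈9.184⌉ = 10 payments; the last is €187.44.
Total paid = 9·€1,010.00 + €187.44 = €9,277.44.
Total interest = total paid − principal = €9,277.44 − €8,525.00 = €752.44.

€752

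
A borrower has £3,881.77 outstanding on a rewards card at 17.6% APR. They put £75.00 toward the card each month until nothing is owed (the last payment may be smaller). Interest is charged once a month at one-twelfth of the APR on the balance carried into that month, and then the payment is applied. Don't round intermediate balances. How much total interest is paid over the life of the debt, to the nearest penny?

Monthly rate r = 17.6%/12 = 1.46667% = 0.0146667.
Payoff takes n = ⌈−ln(1 − rB₀/P)/ln(1+r)⌉ = ⌈97.759⌉ = 98 payments; the last is £57.00.
Total paid = 97·£75.00 + £57.00 = £7,332.00.
Total interest = total paid − principal = £7,332.00 − £3,881.77 = £3,450.23.

£3,450.23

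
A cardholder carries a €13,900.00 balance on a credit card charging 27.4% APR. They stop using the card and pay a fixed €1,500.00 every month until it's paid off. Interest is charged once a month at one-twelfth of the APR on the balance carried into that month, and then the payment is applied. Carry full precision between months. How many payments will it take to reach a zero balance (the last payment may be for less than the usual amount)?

11 payments

Monthly rate r = 27.4%/12 = 2.28333% = 0.0228333.
Recurrence: B ← B·(1+r) − €1,500.00.
Month 1: interest €317.38; balance after payment €12,717.38.
Month 2: interest €290.38; balance after payment €11,507.76.
Closed form: n = −ln(1 − rB₀/P)/ln(1+r) = −ln(0.78841)/ln(1.02283) ≈ 10.530, so the balance reaches zero during payment 11.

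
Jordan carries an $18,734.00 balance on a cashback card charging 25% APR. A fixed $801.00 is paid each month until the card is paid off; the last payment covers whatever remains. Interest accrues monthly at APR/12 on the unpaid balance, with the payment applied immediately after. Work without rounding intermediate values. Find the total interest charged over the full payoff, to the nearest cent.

Monthly rate r = 25%/12 = 2.08333% = 0.0208333.
Payoff takes n = ⌈−ln(1 − rB₀/P)/ln(1+r)⌉ = ⌈32.396⌉ = 33 payments; the last is $318.99.
Total paid = 32·$801.00 + $318.99 = $25,950.99.
Total interest = total paid − principal = $25,950.99 − $18,734.00 = $7,216.99.

$7,216.99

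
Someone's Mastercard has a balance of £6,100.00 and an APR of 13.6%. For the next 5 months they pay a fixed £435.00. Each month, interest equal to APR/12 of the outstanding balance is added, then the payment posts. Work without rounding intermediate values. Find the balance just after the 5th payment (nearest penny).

Monthly rate r = 13.6%/12 = 1.13333% = 0.0113333.
Each month: B ← B·(1+r) − £435.00.
Month 1: interest £69.13; balance after payment £5,734.13.
Month 2: interest £64.99; balance after payment £5,364.12.
Month 3: interest £60.79; balance after payment £4,989.91.
Month 4: interest £56.55; balance after payment £4,611.47.
Month 5: interest £52.26; balance after payment £4,228.73.

£4,228.73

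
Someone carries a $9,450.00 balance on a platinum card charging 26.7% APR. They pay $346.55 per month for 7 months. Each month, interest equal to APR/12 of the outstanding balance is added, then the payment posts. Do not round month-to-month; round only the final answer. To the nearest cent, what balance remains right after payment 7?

$8,429.89

Monthly rate r = 26.7%/12 = 2.225% = 0.02225.
Each month: B ← B·(1+r) − $346.55.
Month 1: interest $210.26; balance after payment $9,313.71.
Month 2: interest $207.23; balance after payment $9,174.39.
Month 3: interest $204.13; balance after payment $9,031.97.
Month 4: interest $200.96; balance after payment $8,886.38.
Month 5: interest $197.72; balance after payment $8,737.56.
Month 6: interest $194.41; balance after payment $8,585.42.
Month 7: interest $191.03; balance after payment $8,429.89.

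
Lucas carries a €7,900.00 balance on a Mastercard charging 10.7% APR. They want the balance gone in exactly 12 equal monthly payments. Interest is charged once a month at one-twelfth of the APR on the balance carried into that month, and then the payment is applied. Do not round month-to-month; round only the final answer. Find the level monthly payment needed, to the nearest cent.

€697.11

Monthly rate r = 10.7%/12 = 0.891667% = 0.00891667.
Level-payment amortization: P = B₀·r / (1 − (1+r)^(−n)) = 7900.00·0.00891667 / (1 − 1.00892^(−12)).
Denominator 1 − (1+r)^(−12) = 0.101048123.
P = 70.4417 / 0.101048123 ≈ 697.11.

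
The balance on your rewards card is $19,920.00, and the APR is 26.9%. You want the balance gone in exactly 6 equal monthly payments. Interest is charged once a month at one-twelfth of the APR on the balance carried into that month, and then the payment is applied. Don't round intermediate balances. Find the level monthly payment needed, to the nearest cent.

Monthly rate r = 26.9%/12 = 2.24167% = 0.0224167.
Level-payment amortization: P = B₀·r / (1 − (1+r)^(−n)) = 19920.00·0.0224167 / (1 − 1.02242^(−6)).
Denominator 1 − (1+r)^(−6) = 0.124547721.
P = 446.54 / 0.124547721 ≈ 3585.29.

$3,585.29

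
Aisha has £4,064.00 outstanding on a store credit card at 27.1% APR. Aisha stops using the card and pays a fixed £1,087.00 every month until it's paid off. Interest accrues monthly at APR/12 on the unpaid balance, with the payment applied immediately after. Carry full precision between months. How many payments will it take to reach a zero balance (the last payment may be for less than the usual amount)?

4 payments

Monthly rate r = 27.1%/12 = 2.25833% = 0.0225833.
Recurrence: B ← B·(1+r) − £1,087.00.
Month 1: interest £91.78; balance after payment £3,068.78.
Month 2: interest £69.30; balance after payment £2,051.08.
Month 3: interest £46.32; balance after payment £1,010.40.
Month 4: interest £22.82; balance after payment £0.00.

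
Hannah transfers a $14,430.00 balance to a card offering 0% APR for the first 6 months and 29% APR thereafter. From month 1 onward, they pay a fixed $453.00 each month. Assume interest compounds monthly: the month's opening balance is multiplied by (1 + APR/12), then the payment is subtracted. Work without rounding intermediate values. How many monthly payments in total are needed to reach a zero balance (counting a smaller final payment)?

48 months

Promo months 1–6 at r₀ = 0%/12 = 0; months 7+ at r₁ = 29%/12 = 0.0241667.
After month 6 (no interest yet): B = $14,430.00 − 6·$453.00 = $11,712.00.
Then at r₁ with $453.00/mo: n₂ = −ln(1 − r₁·B/P)/ln(1+r₁) ≈ 41.05 → 42 more payments.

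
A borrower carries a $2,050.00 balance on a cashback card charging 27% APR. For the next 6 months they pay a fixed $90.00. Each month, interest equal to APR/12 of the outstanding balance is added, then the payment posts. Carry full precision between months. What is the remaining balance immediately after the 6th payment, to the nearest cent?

$1,771.49

Monthly rate r = 27%/12 = 2.25% = 0.0225.
Each month: B ← B·(1+r) − $90.00.
Month 1: interest $46.12; balance after payment $2,006.12.
Month 2: interest $45.14; balance after payment $1,961.26.
Month 3: interest $44.13; balance after payment $1,915.39.
Month 4: interest $43.10; balance after payment $1,868.49.
Month 5: interest $42.04; balance after payment $1,820.53.
Month 6: interest $40.96; balance after payment $1,771.49.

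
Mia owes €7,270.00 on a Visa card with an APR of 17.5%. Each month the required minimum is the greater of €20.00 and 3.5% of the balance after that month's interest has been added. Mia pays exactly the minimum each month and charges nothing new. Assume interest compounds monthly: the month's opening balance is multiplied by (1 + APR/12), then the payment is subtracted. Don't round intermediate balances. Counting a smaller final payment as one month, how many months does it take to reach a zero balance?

158 months

Monthly rate r = 17.5%/12 = 1.45833% = 0.0145833.
While 3.5% of the post-interest balance exceeds €20.00, each month B ← (B·(1+r))·(1 − 0.035), i.e. B shrinks by the factor (1+r)·0.965 = 0.97907.
This holds for months 1–121. Entering month 122 the balance is €562.54; 3.5% of the post-interest balance is now below €20.00, so the flat €20.00 minimum applies from here.
From month 122 a fixed €20.00 at rate r clears €562.54 in 37 more payments. Total: 121 + 37 = 158 months.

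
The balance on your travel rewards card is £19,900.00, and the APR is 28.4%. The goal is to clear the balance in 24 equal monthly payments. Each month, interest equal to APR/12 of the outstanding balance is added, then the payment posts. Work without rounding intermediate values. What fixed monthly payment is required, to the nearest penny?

Monthly rate r = 28.4%/12 = 2.36667% = 0.0236667.
Level-payment amortization: P = B₀·r / (1 − (1+r)^(−n)) = 19900.00·0.0236667 / (1 − 1.02367^(−24)).
Denominator 1 − (1+r)^(−24) = 0.429580296.
P = 470.967 / 0.429580296 ≈ 1096.34.

£1,096.34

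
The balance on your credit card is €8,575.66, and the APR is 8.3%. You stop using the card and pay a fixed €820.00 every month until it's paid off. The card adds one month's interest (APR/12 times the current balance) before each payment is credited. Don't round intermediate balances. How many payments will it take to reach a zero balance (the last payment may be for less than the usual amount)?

Monthly rate r = 8.3%/12 = 0.691667% = 0.00691667.
Recurrence: B ← B·(1+r) − €820.00.
Month 1: interest €59.31; balance after payment €7,814.97.
Month 2: interest €54.05; balance after payment €7,049.03.
Closed form: n = −ln(1 − rB₀/P)/ln(1+r) = −ln(0.92766)/ln(1.00692) ≈ 10.893, so the balance reaches zero during payment 11.

11 payments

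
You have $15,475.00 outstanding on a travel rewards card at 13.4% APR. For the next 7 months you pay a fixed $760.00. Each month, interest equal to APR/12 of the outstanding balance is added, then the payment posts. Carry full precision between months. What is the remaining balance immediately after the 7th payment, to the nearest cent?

$11,224.34

Monthly rate r = 13.4%/12 = 1.11667% = 0.0111667.
Each month: B ← B·(1+r) − $760.00.
Month 1: interest $172.80; balance after payment $14,887.80.
Month 2: interest $166.25; balance after payment $14,294.05.
Month 3: interest $159.62; balance after payment $13,693.67.
Month 4: interest $152.91; balance after payment $13,086.58.
Month 5: interest $146.13; balance after payment $12,472.71.
Month 6: interest $139.28; balance after payment $11,851.99.
Month 7: interest $132.35; balance after payment $11,224.34.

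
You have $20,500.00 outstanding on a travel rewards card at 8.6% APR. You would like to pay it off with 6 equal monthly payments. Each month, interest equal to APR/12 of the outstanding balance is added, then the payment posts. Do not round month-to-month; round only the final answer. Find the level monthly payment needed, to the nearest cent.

$3,502.88

Monthly rate r = 8.6%/12 = 0.716667% = 0.00716667.
Level-payment amortization: P = B₀·r / (1 − (1+r)^(−n)) = 20500.00·0.00716667 / (1 − 1.00717^(−6)).
Denominator 1 − (1+r)^(−6) = 0.0419417019.
P = 146.917 / 0.0419417019 ≈ 3502.88.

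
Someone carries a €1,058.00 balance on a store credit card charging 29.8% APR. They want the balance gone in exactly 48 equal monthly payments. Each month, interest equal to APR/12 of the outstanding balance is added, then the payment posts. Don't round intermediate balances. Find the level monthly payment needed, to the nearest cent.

Monthly rate r = 29.8%/12 = 2.48333% = 0.0248333.
Level-payment amortization: P = B₀·r / (1 − (1+r)^(−n)) = 1058.00·0.0248333 / (1 − 1.02483^(−48)).
Denominator 1 − (1+r)^(−48) = 0.691933587.
P = 26.2737 / 0.691933587 ≈ 37.97.

€37.97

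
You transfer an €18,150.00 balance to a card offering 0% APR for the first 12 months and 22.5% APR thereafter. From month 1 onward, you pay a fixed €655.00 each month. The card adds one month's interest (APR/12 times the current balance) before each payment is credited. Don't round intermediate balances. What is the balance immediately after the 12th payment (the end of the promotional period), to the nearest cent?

Promo months 1–12 at r₀ = 0%/12 = 0; months 13+ at r₁ = 22.5%/12 = 0.01875.
After month 12 (no interest yet): B = €18,150.00 − 12·€655.00 = €10,290.00.

€10,290.00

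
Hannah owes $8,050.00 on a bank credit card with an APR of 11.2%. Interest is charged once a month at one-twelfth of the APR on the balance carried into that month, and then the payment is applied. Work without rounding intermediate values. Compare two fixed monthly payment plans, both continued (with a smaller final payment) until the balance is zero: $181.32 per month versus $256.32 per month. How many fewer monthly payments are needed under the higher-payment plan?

Monthly rate r = 11.2%/12 = 0.933333% = 0.00933333.
At $181.32/mo: n = ⌈−ln(1 − rB₀/P)/ln(1+r)⌉ = 58 payments (last $108.18); total interest = total paid − $8,050.00 = $2,393.42.
At $256.32/mo: 38 payments (last $87.65); total interest $1,521.49.
Payments saved = 58 − 38 = 20.

20 fewer payments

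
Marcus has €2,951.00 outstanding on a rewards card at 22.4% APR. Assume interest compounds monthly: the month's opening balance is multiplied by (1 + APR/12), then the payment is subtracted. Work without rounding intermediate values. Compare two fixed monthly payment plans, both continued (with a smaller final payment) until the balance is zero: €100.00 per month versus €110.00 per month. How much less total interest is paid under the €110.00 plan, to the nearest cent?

Monthly rate r = 22.4%/12 = 1.86667% = 0.0186667.
At €100.00/mo: n = ⌈−ln(1 − rB₀/P)/ln(1+r)⌉ = 44 payments (last €27.97); total interest = total paid − €2,951.00 = €1,376.97.
At €110.00/mo: 38 payments (last €62.11); total interest €1,181.11.
Interest saved = €1,376.97 − €1,181.11 = €195.86.

€195.86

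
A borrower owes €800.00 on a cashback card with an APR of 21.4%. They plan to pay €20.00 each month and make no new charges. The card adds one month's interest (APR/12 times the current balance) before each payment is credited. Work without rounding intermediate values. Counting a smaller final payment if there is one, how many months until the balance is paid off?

Monthly rate r = 21.4%/12 = 1.78333% = 0.0178333.
Recurrence: B ← B·(1+r) − €20.00.
Month 1: interest €14.27; balance after payment €794.27.
Month 2: interest €14.16; balance after payment €788.43.
Closed form: n = −ln(1 − rB₀/P)/ln(1+r) = −ln(0.28667)/ln(1.01783) ≈ 70.685, so the balance reaches zero during payment 71.

71 payments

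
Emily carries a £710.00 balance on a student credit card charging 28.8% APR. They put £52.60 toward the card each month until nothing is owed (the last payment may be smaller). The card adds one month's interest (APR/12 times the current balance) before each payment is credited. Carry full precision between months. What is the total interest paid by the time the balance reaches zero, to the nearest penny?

Monthly rate r = 28.8%/12 = 2.4% = 0.024.
Payoff takes n = ⌈−ln(1 − rB₀/P)/ln(1+r)⌉ = ⌈16.507⌉ = 17 payments; the last is £26.84.
Total paid = 16·£52.60 + £26.84 = £868.44.
Total interest = total paid − principal = £868.44 − £710.00 = £158.44.

£158.44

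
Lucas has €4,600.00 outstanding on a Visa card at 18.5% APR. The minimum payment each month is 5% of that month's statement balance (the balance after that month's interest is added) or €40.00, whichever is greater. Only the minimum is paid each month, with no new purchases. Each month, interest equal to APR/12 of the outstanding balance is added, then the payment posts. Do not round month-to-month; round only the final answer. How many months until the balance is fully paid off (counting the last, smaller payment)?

73 months

Monthly rate r = 18.5%/12 = 1.54167% = 0.0154167.
While 5% of the post-interest balance exceeds €40.00, each month B ← (B·(1+r))·(1 − 0.05), i.e. B shrinks by the factor (1+r)·0.95 = 0.96465.
This holds for months 1–50. Entering month 51 the balance is €760.59; 5% of the post-interest balance is now below €40.00, so the flat €40.00 minimum applies from here.
From month 51 a fixed €40.00 at rate r clears €760.59 in 23 more payments. Total: 50 + 23 = 73 months.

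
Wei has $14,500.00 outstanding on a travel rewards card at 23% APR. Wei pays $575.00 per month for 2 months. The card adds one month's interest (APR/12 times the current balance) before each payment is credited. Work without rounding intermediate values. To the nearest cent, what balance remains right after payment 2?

$13,900.14

Monthly rate r = 23%/12 = 1.91667% = 0.0191667.
Each month: B ← B·(1+r) − $575.00.
Month 1: interest $277.92; balance after payment $14,202.92.
Month 2: interest $272.22; balance after payment $13,900.14.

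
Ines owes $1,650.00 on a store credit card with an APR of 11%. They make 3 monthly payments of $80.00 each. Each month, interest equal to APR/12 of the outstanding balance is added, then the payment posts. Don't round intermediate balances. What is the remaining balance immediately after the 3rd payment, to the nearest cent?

$1,453.59

Monthly rate r = 11%/12 = 0.916667% = 0.00916667.
Each month: B ← B·(1+r) − $80.00.
Month 1: interest $15.12; balance after payment $1,585.12.
Month 2: interest $14.53; balance after payment $1,519.66.
Month 3: interest $13.93; balance after payment $1,453.59.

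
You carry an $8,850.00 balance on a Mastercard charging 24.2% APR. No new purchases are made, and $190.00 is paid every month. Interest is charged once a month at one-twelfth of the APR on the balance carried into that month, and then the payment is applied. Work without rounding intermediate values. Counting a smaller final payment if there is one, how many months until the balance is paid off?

141 payments

Monthly rate r = 24.2%/12 = 2.01667% = 0.0201667.
Recurrence: B ← B·(1+r) − $190.00.
Month 1: interest $178.47; balance after payment $8,838.48.
Month 2: interest $178.24; balance after payment $8,826.72.
Closed form: n = −ln(1 − rB₀/P)/ln(1+r) = −ln(0.060658)/ln(1.02017) ≈ 140.364, so the balance reaches zero during payment 141.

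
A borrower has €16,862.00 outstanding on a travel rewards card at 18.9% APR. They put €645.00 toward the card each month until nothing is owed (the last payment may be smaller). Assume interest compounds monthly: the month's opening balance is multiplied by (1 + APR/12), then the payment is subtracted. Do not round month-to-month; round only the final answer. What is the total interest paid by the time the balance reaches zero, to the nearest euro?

€5,038

Monthly rate r = 18.9%/12 = 1.575% = 0.01575.
Payoff takes n = ⌈−ln(1 − rB₀/P)/ln(1+r)⌉ = ⌈33.953⌉ = 34 payments; the last is €615.12.
Total paid = 33·€645.00 + €615.12 = €21,900.12.
Total interest = total paid − principal = €21,900.12 − €16,862.00 = €5,038.12.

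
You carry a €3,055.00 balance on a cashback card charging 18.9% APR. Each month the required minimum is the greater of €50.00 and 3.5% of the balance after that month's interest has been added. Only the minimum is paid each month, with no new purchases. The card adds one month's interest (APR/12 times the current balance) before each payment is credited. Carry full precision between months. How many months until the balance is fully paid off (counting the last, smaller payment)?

77 months

Monthly rate r = 18.9%/12 = 1.575% = 0.01575.
While 3.5% of the post-interest balance exceeds €50.00, each month B ← (B·(1+r))·(1 − 0.035), i.e. B shrinks by the factor (1+r)·0.965 = 0.9802.
This holds for months 1–39. Entering month 40 the balance is €1,400.43; 3.5% of the post-interest balance is now below €50.00, so the flat €50.00 minimum applies from here.
From month 40 a fixed €50.00 at rate r clears €1,400.43 in 38 more payments. Total: 39 + 38 = 77 months.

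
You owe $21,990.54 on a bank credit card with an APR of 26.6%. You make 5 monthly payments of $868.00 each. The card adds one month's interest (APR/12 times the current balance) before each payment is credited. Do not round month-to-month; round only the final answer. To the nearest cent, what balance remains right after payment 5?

Monthly rate r = 26.6%/12 = 2.21667% = 0.0221667.
Each month: B ← B·(1+r) − $868.00.
Month 1: interest $487.46; balance after payment $21,610.00.
Month 2: interest $479.02; balance after payment $21,221.02.
Month 3: interest $470.40; balance after payment $20,823.42.
Month 4: interest $461.59; balance after payment $20,417.00.
Month 5: interest $452.58; balance after payment $20,001.58.

$20,001.58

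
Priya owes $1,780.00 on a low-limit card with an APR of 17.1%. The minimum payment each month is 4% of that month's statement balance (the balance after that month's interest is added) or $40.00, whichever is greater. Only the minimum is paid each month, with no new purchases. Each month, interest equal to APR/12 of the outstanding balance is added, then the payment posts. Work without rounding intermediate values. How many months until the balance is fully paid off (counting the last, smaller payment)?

53 months

Monthly rate r = 17.1%/12 = 1.425% = 0.01425.
While 4% of the post-interest balance exceeds $40.00, each month B ← (B·(1+r))·(1 − 0.04), i.e. B shrinks by the factor (1+r)·0.96 = 0.97368.
This holds for months 1–23. Entering month 24 the balance is $963.82; 4% of the post-interest balance is now below $40.00, so the flat $40.00 minimum applies from here.
From month 24 a fixed $40.00 at rate r clears $963.82 in 30 more payments. Total: 23 + 30 = 53 months.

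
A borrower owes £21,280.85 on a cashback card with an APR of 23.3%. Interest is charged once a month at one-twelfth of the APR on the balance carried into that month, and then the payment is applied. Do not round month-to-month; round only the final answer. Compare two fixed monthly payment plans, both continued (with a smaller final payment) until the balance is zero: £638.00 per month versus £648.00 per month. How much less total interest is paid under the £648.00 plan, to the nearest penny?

£400.19

Monthly rate r = 23.3%/12 = 1.94167% = 0.0194167.
At £638.00/mo: n = ⌈−ln(1 − rB₀/P)/ln(1+r)⌉ = 55 payments (last £156.75); total interest = total paid − £21,280.85 = £13,327.90.
At £648.00/mo: 53 payments (last £512.56); total interest £12,927.71.
Interest saved = £13,327.90 − £12,927.71 = £400.19.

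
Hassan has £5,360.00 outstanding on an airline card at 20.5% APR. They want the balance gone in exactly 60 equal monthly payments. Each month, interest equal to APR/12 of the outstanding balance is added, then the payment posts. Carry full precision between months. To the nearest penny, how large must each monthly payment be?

£143.50

Monthly rate r = 20.5%/12 = 1.70833% = 0.0170833.
Level-payment amortization: P = B₀·r / (1 − (1+r)^(−n)) = 5360.00·0.0170833 / (1 − 1.01708^(−60)).
Denominator 1 − (1+r)^(−60) = 0.638084038.
P = 91.5667 / 0.638084038 ≈ 143.50.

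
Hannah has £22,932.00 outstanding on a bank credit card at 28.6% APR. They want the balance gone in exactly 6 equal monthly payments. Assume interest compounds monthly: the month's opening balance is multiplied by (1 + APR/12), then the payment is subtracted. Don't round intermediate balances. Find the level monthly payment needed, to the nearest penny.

£4,147.07

Monthly rate r = 28.6%/12 = 2.38333% = 0.0238333.
Level-payment amortization: P = B₀·r / (1 − (1+r)^(−n)) = 22932.00·0.0238333 / (1 − 1.02383^(−6)).
Denominator 1 − (1+r)^(−6) = 0.131790746.
P = 546.546 / 0.131790746 ≈ 4147.07.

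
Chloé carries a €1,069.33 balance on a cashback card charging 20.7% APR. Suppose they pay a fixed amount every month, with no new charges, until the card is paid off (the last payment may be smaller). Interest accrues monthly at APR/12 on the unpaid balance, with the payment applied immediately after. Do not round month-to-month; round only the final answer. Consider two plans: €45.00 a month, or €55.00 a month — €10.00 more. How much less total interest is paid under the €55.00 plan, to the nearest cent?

Monthly rate r = 20.7%/12 = 1.725% = 0.01725.
At €45.00/mo: n = ⌈−ln(1 − rB₀/P)/ln(1+r)⌉ = 31 payments (last €37.92); total interest = total paid − €1,069.33 = €318.59.
At €55.00/mo: 24 payments (last €48.84); total interest €244.51.
Interest saved = €318.59 − €244.51 = €74.08.

€74.08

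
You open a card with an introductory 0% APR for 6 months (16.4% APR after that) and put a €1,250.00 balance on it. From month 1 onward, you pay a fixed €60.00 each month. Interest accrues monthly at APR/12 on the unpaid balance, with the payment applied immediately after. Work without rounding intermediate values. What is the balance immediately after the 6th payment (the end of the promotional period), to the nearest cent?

€890.00

Promo months 1–6 at r₀ = 0%/12 = 0; months 7+ at r₁ = 16.4%/12 = 0.0136667.
After month 6 (no interest yet): B = €1,250.00 − 6·€60.00 = €890.00.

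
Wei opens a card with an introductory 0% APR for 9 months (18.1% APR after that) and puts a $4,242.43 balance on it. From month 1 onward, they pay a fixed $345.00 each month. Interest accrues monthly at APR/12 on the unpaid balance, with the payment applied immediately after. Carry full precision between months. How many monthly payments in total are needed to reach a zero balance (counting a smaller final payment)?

13 months

Promo months 1–9 at r₀ = 0%/12 = 0; months 10+ at r₁ = 18.1%/12 = 0.0150833.
After month 9 (no interest yet): B = $4,242.43 − 9·$345.00 = $1,137.43.
Then at r₁ with $345.00/mo: n₂ = −ln(1 − r₁·B/P)/ln(1+r₁) ≈ 3.41 → 4 more payments.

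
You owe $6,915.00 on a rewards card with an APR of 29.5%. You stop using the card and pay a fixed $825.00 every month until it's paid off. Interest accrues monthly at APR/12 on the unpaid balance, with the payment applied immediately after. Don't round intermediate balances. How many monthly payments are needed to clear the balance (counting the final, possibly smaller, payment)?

10 months

Monthly rate r = 29.5%/12 = 2.45833% = 0.0245833.
Recurrence: B ← B·(1+r) − $825.00.
Month 1: interest $169.99; balance after payment $6,259.99.
Month 2: interest $153.89; balance after payment $5,588.89.
Closed form: n = −ln(1 − rB₀/P)/ln(1+r) = −ln(0.79395)/ln(1.02458) ≈ 9.501, so the balance reaches zero during payment 10.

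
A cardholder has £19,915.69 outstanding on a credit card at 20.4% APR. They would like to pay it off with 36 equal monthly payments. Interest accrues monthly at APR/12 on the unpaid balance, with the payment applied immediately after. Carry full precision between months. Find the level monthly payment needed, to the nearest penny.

Monthly rate r = 20.4%/12 = 1.7% = 0.017.
Level-payment amortization: P = B₀·r / (1 − (1+r)^(−n)) = 19915.69·0.017 / (1 − 1.017^(−36)).
Denominator 1 − (1+r)^(−36) = 0.454938264.
P = 338.567 / 0.454938264 ≈ 744.20.

£744.20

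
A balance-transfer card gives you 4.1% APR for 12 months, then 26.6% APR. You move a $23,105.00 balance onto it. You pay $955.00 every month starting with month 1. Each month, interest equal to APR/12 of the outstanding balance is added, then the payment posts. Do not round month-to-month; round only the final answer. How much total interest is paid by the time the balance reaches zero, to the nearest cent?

Promo months 1–12 at r₀ = 4.1%/12 = 0.00341667; months 13+ at r₁ = 26.6%/12 = 0.0221667.
After month 12: iterate B ← B·(1+r₀) − $955.00 for 12 months → $12,392.49.
Then at r₁ with $955.00/mo: n₂ = −ln(1 − r₁·B/P)/ln(1+r₁) ≈ 15.47 → 16 more payments.
Total paid = 27·$955.00 + $451.66 = $26,236.66; interest = $26,236.66 − $23,105.00 = $3,131.66.

$3,131.66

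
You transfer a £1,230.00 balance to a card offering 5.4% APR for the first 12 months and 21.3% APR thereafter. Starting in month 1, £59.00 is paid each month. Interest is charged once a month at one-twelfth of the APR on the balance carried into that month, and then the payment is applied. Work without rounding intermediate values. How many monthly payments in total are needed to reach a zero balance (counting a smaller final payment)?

23 payments

Promo months 1–12 at r₀ = 5.4%/12 = 0.0045; months 13+ at r₁ = 21.3%/12 = 0.01775.
After month 12: iterate B ← B·(1+r₀) − £59.00 for 12 months → £572.30.
Then at r₁ with £59.00/mo: n₂ = −ln(1 − r₁·B/P)/ln(1+r₁) ≈ 10.74 → 11 more payments.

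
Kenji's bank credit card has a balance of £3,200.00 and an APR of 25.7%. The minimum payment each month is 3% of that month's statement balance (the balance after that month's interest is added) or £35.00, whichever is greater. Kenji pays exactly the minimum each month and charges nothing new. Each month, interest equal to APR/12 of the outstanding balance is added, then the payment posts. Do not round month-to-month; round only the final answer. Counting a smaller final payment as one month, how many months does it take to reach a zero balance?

Monthly rate r = 25.7%/12 = 2.14167% = 0.0214167.
While 3% of the post-interest balance exceeds £35.00, each month B ← (B·(1+r))·(1 − 0.03), i.e. B shrinks by the factor (1+r)·0.97 = 0.99077.
This holds for months 1–112. Entering month 113 the balance is £1,133.22; 3% of the post-interest balance is now below £35.00, so the flat £35.00 minimum applies from here.
From month 113 a fixed £35.00 at rate r clears £1,133.22 in 56 more payments. Total: 112 + 56 = 168 months.

168 months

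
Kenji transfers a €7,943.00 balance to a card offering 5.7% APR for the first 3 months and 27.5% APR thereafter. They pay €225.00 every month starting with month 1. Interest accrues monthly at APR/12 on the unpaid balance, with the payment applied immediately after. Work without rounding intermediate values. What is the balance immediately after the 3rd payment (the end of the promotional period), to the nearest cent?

Promo months 1–3 at r₀ = 5.7%/12 = 0.00475; months 4+ at r₁ = 27.5%/12 = 0.0229167.
After month 3: iterate B ← B·(1+r₀) − €225.00 for 3 months → €7,378.51.

€7,378.51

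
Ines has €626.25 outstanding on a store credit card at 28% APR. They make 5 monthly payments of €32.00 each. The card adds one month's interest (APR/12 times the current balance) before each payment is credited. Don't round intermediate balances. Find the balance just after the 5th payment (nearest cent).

€535.16

Monthly rate r = 28%/12 = 2.33333% = 0.0233333.
Each month: B ← B·(1+r) − €32.00.
Month 1: interest €14.61; balance after payment €608.86.
Month 2: interest €14.21; balance after payment €591.07.
Month 3: interest €13.79; balance after payment €572.86.
Month 4: interest €13.37; balance after payment €554.23.
Month 5: interest €12.93; balance after payment €535.16.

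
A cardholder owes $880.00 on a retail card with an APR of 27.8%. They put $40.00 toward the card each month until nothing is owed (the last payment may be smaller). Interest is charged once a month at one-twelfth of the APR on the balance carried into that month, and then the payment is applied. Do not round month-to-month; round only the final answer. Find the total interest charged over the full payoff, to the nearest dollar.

Monthly rate r = 27.8%/12 = 2.31667% = 0.0231667.
Payoff takes n = ⌈−ln(1 − rB₀/P)/ln(1+r)⌉ = ⌈31.118⌉ = 32 payments; the last is $4.76.
Total paid = 31·$40.00 + $4.76 = $1,244.76.
Total interest = total paid − principal = $1,244.76 − $880.00 = $364.76.

$365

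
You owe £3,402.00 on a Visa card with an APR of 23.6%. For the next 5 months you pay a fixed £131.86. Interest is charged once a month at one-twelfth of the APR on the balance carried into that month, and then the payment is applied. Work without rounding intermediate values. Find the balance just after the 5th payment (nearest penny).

Monthly rate r = 23.6%/12 = 1.96667% = 0.0196667.
Each month: B ← B·(1+r) − £131.86.
Month 1: interest £66.91; balance after payment £3,337.05.
Month 2: interest £65.63; balance after payment £3,270.81.
Month 3: interest £64.33; balance after payment £3,203.28.
Month 4: interest £63.00; balance after payment £3,134.42.
Month 5: interest £61.64; balance after payment £3,064.20.

£3,064.20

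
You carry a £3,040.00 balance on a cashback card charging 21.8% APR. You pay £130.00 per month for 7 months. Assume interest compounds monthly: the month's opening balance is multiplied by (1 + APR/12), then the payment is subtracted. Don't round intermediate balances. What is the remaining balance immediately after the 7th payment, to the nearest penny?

Monthly rate r = 21.8%/12 = 1.81667% = 0.0181667.
Each month: B ← B·(1+r) − £130.00.
Month 1: interest £55.23; balance after payment £2,965.23.
Month 2: interest £53.87; balance after payment £2,889.09.
Month 3: interest £52.49; balance after payment £2,811.58.
Month 4: interest £51.08; balance after payment £2,732.66.
Month 5: interest £49.64; balance after payment £2,652.30.
Month 6: interest £48.18; balance after payment £2,570.48.
Month 7: interest £46.70; balance after payment £2,487.18.

£2,487.18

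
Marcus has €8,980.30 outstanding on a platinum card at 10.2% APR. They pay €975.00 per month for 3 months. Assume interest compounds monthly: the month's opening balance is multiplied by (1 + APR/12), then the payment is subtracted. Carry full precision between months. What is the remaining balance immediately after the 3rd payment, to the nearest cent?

€6,261.32

Monthly rate r = 10.2%/12 = 0.85% = 0.0085.
Each month: B ← B·(1+r) − €975.00.
Month 1: interest €76.33; balance after payment €8,081.63.
Month 2: interest €68.69; balance after payment €7,175.33.
Month 3: interest €60.99; balance after payment €6,261.32.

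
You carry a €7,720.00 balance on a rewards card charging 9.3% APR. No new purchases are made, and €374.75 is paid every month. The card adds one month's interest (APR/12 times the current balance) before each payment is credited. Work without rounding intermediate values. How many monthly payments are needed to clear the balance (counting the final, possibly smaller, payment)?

Monthly rate r = 9.3%/12 = 0.775% = 0.00775.
Recurrence: B ← B·(1+r) − €374.75.
Month 1: interest €59.83; balance after payment €7,405.08.
Month 2: interest €57.39; balance after payment €7,087.72.
Closed form: n = −ln(1 − rB₀/P)/ln(1+r) = −ln(0.84035)/ln(1.00775) ≈ 22.531, so the balance reaches zero during payment 23.

23 payments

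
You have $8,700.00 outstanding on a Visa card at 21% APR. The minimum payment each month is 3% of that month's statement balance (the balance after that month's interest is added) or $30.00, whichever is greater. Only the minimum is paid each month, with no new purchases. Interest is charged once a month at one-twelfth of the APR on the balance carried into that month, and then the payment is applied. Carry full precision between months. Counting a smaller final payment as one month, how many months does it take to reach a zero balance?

216 months

Monthly rate r = 21%/12 = 1.75% = 0.0175.
While 3% of the post-interest balance exceeds $30.00, each month B ← (B·(1+r))·(1 − 0.03), i.e. B shrinks by the factor (1+r)·0.97 = 0.98698.
This holds for months 1–167. Entering month 168 the balance is $974.20; 3% of the post-interest balance is now below $30.00, so the flat $30.00 minimum applies from here.
From month 168 a fixed $30.00 at rate r clears $974.20 in 49 more payments. Total: 167 + 49 = 216 months.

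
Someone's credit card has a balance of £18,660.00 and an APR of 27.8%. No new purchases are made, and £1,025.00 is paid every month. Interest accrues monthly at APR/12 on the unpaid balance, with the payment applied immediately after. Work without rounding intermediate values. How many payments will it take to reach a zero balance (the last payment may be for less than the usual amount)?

Monthly rate r = 27.8%/12 = 2.31667% = 0.0231667.
Recurrence: B ← B·(1+r) − £1,025.00.
Month 1: interest £432.29; balance after payment £18,067.29.
Month 2: interest £418.56; balance after payment £17,460.85.
Closed form: n = −ln(1 − rB₀/P)/ln(1+r) = −ln(0.57825)/ln(1.02317) ≈ 23.916, so the balance reaches zero during payment 24.

24 payments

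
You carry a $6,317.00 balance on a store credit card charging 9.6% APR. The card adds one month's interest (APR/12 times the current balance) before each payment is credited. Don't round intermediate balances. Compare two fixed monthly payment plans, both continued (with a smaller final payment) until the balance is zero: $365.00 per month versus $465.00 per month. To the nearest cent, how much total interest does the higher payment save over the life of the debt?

$112.33

Monthly rate r = 9.6%/12 = 0.8% = 0.008.
At $365.00/mo: n = ⌈−ln(1 − rB₀/P)/ln(1+r)⌉ = 19 payments (last $256.86); total interest = total paid − $6,317.00 = $509.86.
At $465.00/mo: 15 payments (last $204.53); total interest $397.53.
Interest saved = $509.86 − $397.53 = $112.33.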